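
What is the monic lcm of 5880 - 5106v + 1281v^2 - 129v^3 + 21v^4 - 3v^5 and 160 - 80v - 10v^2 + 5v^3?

-7840 + 4848v - 6v^2 - 255v^3 + 15v^4 - 3v^5 + v^6

By polynomial division,
  -3v^5 + 21v^4 - 129v^3 + 1281v^2 - 5106v + 5880 = (-(3/5)v^2 + 3v - 147/5)(5v^3 - 10v^2 - 80v + 160) + (1323v^2 - 7938v + 10584)
  5v^3 - 10v^2 - 80v + 160 = ((5/1323)v + 20/1323)(1323v^2 - 7938v + 10584) + (0)
Last nonzero remainder: 1323v^2 - 7938v + 10584. Dividing through by 1323 gives the monic gcd v^2 - 6v + 8.
Then lcm(f, g) = f·g / gcd(f, g); expanding and making the result monic gives the answer.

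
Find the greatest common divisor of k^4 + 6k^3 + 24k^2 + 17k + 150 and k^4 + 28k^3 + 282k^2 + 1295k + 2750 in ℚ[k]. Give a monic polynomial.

k^2 + 7k + 25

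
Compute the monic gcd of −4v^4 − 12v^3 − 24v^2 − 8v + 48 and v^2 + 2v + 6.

Apply the Euclidean algorithm:
  −4v^4 − 12v^3 − 24v^2 − 8v + 48 = (−4v^2 − 4v + 8)(v^2 + 2v + 6) + (0)
The last nonzero remainder v^2 + 2v + 6 is already monic.

v^2 + 2v + 6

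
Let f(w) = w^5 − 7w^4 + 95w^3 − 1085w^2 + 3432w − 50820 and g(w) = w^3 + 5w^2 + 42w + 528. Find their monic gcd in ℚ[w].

Euclidean algorithm in ℚ[w]:
  w^5 − 7w^4 + 95w^3 − 1085w^2 + 3432w − 50820 = (w^2 − 12w + 113)(w^3 + 5w^2 + 42w + 528) + (−1674w^2 + 5022w − 110484)
  w^3 + 5w^2 + 42w + 528 = (−(1/1674)w − 4/837)(−1674w^2 + 5022w − 110484) + (0)
Last nonzero remainder: −1674w^2 + 5022w − 110484. Dividing through by −1674 gives the monic gcd w^2 − 3w + 66.

w^2 − 3w + 66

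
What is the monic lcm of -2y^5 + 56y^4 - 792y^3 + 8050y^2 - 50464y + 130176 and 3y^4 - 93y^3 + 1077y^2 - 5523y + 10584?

y^7 - 42y^6 + 837y^5 - 10941y^4 + 100986y^3 - 615561y^2 + 2147600y - 3189312

By polynomial division,
  -2y^5 + 56y^4 - 792y^3 + 8050y^2 - 50464y + 130176 = (-(2/3)y - 2)(3y^4 - 93y^3 + 1077y^2 - 5523y + 10584) + (-260y^3 + 6522y^2 - 54454y + 151344)
  3y^4 - 93y^3 + 1077y^2 - 5523y + 10584 = (-(3/260)y + 2307/33800)(-260y^3 + 6522y^2 - 54454y + 151344) + ((59643/16900)y^2 - (1013931/16900)y + 1073574/4225)
  -260y^3 + 6522y^2 - 54454y + 151344 = (-(4394000/59643)y + 35523800/59643)((59643/16900)y^2 - (1013931/16900)y + 1073574/4225) + (0)
Last nonzero remainder: (59643/16900)y^2 - (1013931/16900)y + 1073574/4225. Dividing through by 59643/16900 gives the monic gcd y^2 - 17y + 72.
Then lcm(f, g) = f·g / gcd(f, g); expanding and making the result monic gives the answer.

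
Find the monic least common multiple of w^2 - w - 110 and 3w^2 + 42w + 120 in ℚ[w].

Repeated division with remainder:
  w^2 - w - 110 = (1/3)(3w^2 + 42w + 120) + (-15w - 150)
  3w^2 + 42w + 120 = (-(1/5)w - 4/5)(-15w - 150) + (0)
Last nonzero remainder: -15w - 150. Dividing through by -15 gives the monic gcd w + 10.
Then lcm(f, g) = f·g / gcd(f, g); expanding and making the result monic gives the answer.

w^3 + 3w^2 - 114w - 440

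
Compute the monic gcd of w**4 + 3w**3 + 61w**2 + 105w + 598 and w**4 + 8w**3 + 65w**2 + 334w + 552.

w**2 + w + 46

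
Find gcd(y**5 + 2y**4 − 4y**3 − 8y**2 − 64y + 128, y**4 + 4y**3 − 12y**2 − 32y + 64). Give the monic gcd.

Euclidean algorithm in ℚ[y]:
  y**5 + 2y**4 − 4y**3 − 8y**2 − 64y + 128 = (y − 2)(y**4 + 4y**3 − 12y**2 − 32y + 64) + (16y**3 − 192y + 256)
  y**4 + 4y**3 − 12y**2 − 32y + 64 = ((1/16)y + 1/4)(16y**3 − 192y + 256) + (0)
Last nonzero remainder: 16y**3 − 192y + 256. Dividing through by 16 gives the monic gcd y**3 − 12y + 16.

y**3 − 12y + 16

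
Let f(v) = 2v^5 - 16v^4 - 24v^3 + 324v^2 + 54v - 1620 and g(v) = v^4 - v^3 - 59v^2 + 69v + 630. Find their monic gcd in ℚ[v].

By polynomial division,
  2v^5 - 16v^4 - 24v^3 + 324v^2 + 54v - 1620 = (2v - 14)(v^4 - v^3 - 59v^2 + 69v + 630) + (80v^3 - 640v^2 - 240v + 7200)
  v^4 - v^3 - 59v^2 + 69v + 630 = ((1/80)v + 7/80)(80v^3 - 640v^2 - 240v + 7200) + (0)
Last nonzero remainder: 80v^3 - 640v^2 - 240v + 7200. Dividing through by 80 gives the monic gcd v^3 - 8v^2 - 3v + 90.

v^3 - 8v^2 - 3v + 90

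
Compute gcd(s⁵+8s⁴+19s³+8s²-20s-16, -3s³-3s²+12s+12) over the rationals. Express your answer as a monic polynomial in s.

By polynomial division,
  s⁵+8s⁴+19s³+8s²-20s-16 = (-(1/3)s²-(7/3)s-16/3)(-3s³-3s²+12s+12) + (24s²+72s+48)
  -3s³-3s²+12s+12 = (-(1/8)s+1/4)(24s²+72s+48) + (0)
Last nonzero remainder: 24s²+72s+48. Dividing through by 24 gives the monic gcd s²+3s+2.

s²+3s+2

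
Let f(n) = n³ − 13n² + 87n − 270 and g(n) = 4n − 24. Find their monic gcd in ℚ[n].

By polynomial division,
  n³ − 13n² + 87n − 270 = ((1/4)n² − (7/4)n + 45/4)(4n − 24) + (0)
Last nonzero remainder: 4n − 24. Dividing through by 4 gives the monic gcd n − 6.

n − 6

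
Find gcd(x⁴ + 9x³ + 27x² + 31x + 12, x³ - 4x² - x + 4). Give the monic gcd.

x + 1

Apply the Euclidean algorithm:
  x⁴ + 9x³ + 27x² + 31x + 12 = (x + 13)(x³ - 4x² - x + 4) + (80x² + 40x - 40)
  x³ - 4x² - x + 4 = ((1/80)x - 9/160)(80x² + 40x - 40) + ((7/4)x + 7/4)
  80x² + 40x - 40 = ((320/7)x - 160/7)((7/4)x + 7/4) + (0)
Last nonzero remainder: (7/4)x + 7/4. Dividing through by 7/4 gives the monic gcd x + 1.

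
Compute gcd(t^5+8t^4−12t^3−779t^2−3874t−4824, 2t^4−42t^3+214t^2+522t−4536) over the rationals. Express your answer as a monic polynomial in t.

t^2−5t−36

By polynomial division,
  t^5+8t^4−12t^3−779t^2−3874t−4824 = ((1/2)t+29/2)(2t^4−42t^3+214t^2+522t−4536) + (490t^3−4143t^2−9175t+60948)
  2t^4−42t^3+214t^2+522t−4536 = ((1/245)t−6147/120050)(490t^3−4143t^2−9175t+60948) + ((4719429/120050)t^2−(4719429/24010)t−84949722/60025)
  490t^3−4143t^2−9175t+60948 = ((58824500/4719429)t−203244650/4719429)((4719429/120050)t^2−(4719429/24010)t−84949722/60025) + (0)
Last nonzero remainder: (4719429/120050)t^2−(4719429/24010)t−84949722/60025. Dividing through by 4719429/120050 gives the monic gcd t^2−5t−36.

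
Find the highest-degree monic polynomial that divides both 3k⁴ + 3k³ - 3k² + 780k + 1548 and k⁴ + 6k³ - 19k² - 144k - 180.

Repeated division with remainder:
  3k⁴ + 3k³ - 3k² + 780k + 1548 = (3)(k⁴ + 6k³ - 19k² - 144k - 180) + (-15k³ + 54k² + 1212k + 2088)
  k⁴ + 6k³ - 19k² - 144k - 180 = (-(1/15)k - 16/25)(-15k³ + 54k² + 1212k + 2088) + ((2409/25)k² + (19272/25)k + 28908/25)
  -15k³ + 54k² + 1212k + 2088 = (-(125/803)k + 1450/803)((2409/25)k² + (19272/25)k + 28908/25) + (0)
Last nonzero remainder: (2409/25)k² + (19272/25)k + 28908/25. Dividing through by 2409/25 gives the monic gcd k² + 8k + 12.

k² + 8k + 12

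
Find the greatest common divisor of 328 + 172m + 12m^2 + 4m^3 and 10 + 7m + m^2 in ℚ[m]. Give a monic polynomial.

Repeated division with remainder:
  4m^3 + 12m^2 + 172m + 328 = (4m - 16)(m^2 + 7m + 10) + (244m + 488)
  m^2 + 7m + 10 = ((1/244)m + 5/244)(244m + 488) + (0)
Last nonzero remainder: 244m + 488. Dividing through by 244 gives the monic gcd m + 2.

2 + m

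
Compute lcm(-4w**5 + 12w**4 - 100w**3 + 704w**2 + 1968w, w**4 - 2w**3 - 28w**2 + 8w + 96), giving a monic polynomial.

w**7 - w**6 + 11w**5 - 102w**4 - 1044w**3 + 424w**2 + 3936w

Euclidean algorithm in ℚ[w]:
  -4w**5 + 12w**4 - 100w**3 + 704w**2 + 1968w = (-4w + 4)(w**4 - 2w**3 - 28w**2 + 8w + 96) + (-204w**3 + 848w**2 + 2320w - 384)
  w**4 - 2w**3 - 28w**2 + 8w + 96 = (-(1/204)w - 55/5202)(-204w**3 + 848w**2 + 2320w - 384) + (-(19928/2601)w**2 + (79712/2601)w + 79712/867)
  -204w**3 + 848w**2 + 2320w - 384 = ((132651/4982)w - 10404/2491)(-(19928/2601)w**2 + (79712/2601)w + 79712/867) + (0)
Last nonzero remainder: -(19928/2601)w**2 + (79712/2601)w + 79712/867. Dividing through by -19928/2601 gives the monic gcd w**2 - 4w - 12.
Then lcm(f, g) = f·g / gcd(f, g); expanding and making the result monic gives the answer.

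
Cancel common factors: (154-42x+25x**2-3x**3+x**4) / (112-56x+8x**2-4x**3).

Repeated division with remainder:
  x**4-3x**3+25x**2-42x+154 = (-(1/4)x+1/4)(-4x**3+8x**2-56x+112) + (9x**2+126)
  -4x**3+8x**2-56x+112 = (-(4/9)x+8/9)(9x**2+126) + (0)
Last nonzero remainder: 9x**2+126. Dividing through by 9 gives the monic gcd x**2+14.
Cancel x**2+14 from numerator and denominator to get the reduced form.

(-11+3x-x**2)/(-8+4x)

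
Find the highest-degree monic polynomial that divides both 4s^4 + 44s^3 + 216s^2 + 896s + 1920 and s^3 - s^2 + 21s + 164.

Euclidean algorithm in ℚ[s]:
  4s^4 + 44s^3 + 216s^2 + 896s + 1920 = (4s + 48)(s^3 - s^2 + 21s + 164) + (180s^2 - 768s - 5952)
  s^3 - s^2 + 21s + 164 = ((1/180)s + 49/2700)(180s^2 - 768s - 5952) + ((15301/225)s + 61204/225)
  180s^2 - 768s - 5952 = ((40500/15301)s - 334800/15301)((15301/225)s + 61204/225) + (0)
Last nonzero remainder: (15301/225)s + 61204/225. Dividing through by 15301/225 gives the monic gcd s + 4.

s + 4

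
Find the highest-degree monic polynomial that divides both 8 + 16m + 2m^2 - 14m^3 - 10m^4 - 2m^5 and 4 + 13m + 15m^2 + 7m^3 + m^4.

1 + 2m + m^2

By polynomial division,
  -2m^5 - 10m^4 - 14m^3 + 2m^2 + 16m + 8 = (-2m + 4)(m^4 + 7m^3 + 15m^2 + 13m + 4) + (-12m^3 - 32m^2 - 28m - 8)
  m^4 + 7m^3 + 15m^2 + 13m + 4 = (-(1/12)m - 13/36)(-12m^3 - 32m^2 - 28m - 8) + ((10/9)m^2 + (20/9)m + 10/9)
  -12m^3 - 32m^2 - 28m - 8 = (-(54/5)m - 36/5)((10/9)m^2 + (20/9)m + 10/9) + (0)
Last nonzero remainder: (10/9)m^2 + (20/9)m + 10/9. Dividing through by 10/9 gives the monic gcd m^2 + 2m + 1.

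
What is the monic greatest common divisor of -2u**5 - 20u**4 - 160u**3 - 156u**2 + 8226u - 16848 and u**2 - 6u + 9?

u**2 - 6u + 9

Repeated division with remainder:
  -2u**5 - 20u**4 - 160u**3 - 156u**2 + 8226u - 16848 = (-2u**3 - 32u**2 - 334u - 1872)(u**2 - 6u + 9) + (0)
The last nonzero remainder u**2 - 6u + 9 is already monic.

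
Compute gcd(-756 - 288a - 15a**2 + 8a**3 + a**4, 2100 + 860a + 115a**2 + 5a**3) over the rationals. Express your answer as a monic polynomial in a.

Euclidean algorithm in ℚ[a]:
  a**4 + 8a**3 - 15a**2 - 288a - 756 = ((1/5)a - 3)(5a**3 + 115a**2 + 860a + 2100) + (158a**2 + 1872a + 5544)
  5a**3 + 115a**2 + 860a + 2100 = ((5/158)a + 4405/12482)(158a**2 + 1872a + 5544) + ((149240/6241)a + 895440/6241)
  158a**2 + 1872a + 5544 = ((493039/74620)a + 205953/5330)((149240/6241)a + 895440/6241) + (0)
Last nonzero remainder: (149240/6241)a + 895440/6241. Dividing through by 149240/6241 gives the monic gcd a + 6.

6 + a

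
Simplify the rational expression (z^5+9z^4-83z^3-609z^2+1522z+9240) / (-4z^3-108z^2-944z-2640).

(-z^3+8z^2+13z-140)/(4z+40)

Apply the Euclidean algorithm:
  z^5+9z^4-83z^3-609z^2+1522z+9240 = (-(1/4)z^2+(9/2)z-167/4)(-4z^3-108z^2-944z-2640) + (-1530z^2-26010z-100980)
  -4z^3-108z^2-944z-2640 = ((2/765)z+4/153)(-1530z^2-26010z-100980) + (0)
Last nonzero remainder: -1530z^2-26010z-100980. Dividing through by -1530 gives the monic gcd z^2+17z+66.
Cancel z^2+17z+66 from numerator and denominator to get the reduced form.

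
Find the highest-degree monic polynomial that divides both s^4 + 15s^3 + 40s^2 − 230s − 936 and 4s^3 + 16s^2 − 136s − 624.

s^2 + 10s + 26

Repeated division with remainder:
  s^4 + 15s^3 + 40s^2 − 230s − 936 = ((1/4)s + 11/4)(4s^3 + 16s^2 − 136s − 624) + (30s^2 + 300s + 780)
  4s^3 + 16s^2 − 136s − 624 = ((2/15)s − 4/5)(30s^2 + 300s + 780) + (0)
Last nonzero remainder: 30s^2 + 300s + 780. Dividing through by 30 gives the monic gcd s^2 + 10s + 26.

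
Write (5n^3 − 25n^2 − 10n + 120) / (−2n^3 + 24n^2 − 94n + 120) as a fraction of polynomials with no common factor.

(−5n − 10)/(2n − 10)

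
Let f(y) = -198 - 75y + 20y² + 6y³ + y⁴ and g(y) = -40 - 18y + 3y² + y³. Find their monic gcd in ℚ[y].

Euclidean algorithm in ℚ[y]:
  y⁴ + 6y³ + 20y² - 75y - 198 = (y + 3)(y³ + 3y² - 18y - 40) + (29y² + 19y - 78)
  y³ + 3y² - 18y - 40 = ((1/29)y + 68/841)(29y² + 19y - 78) + (-(14168/841)y - 28336/841)
  29y² + 19y - 78 = (-(24389/14168)y + 32799/14168)(-(14168/841)y - 28336/841) + (0)
Last nonzero remainder: -(14168/841)y - 28336/841. Dividing through by -14168/841 gives the monic gcd y + 2.

2 + y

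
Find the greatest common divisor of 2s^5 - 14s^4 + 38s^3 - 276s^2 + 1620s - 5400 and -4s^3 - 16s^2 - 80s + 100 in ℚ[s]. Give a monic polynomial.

Euclidean algorithm in ℚ[s]:
  2s^5 - 14s^4 + 38s^3 - 276s^2 + 1620s - 5400 = (-(1/2)s^2 + (11/2)s - 43/2)(-4s^3 - 16s^2 - 80s + 100) + (-130s^2 - 650s - 3250)
  -4s^3 - 16s^2 - 80s + 100 = ((2/65)s - 2/65)(-130s^2 - 650s - 3250) + (0)
Last nonzero remainder: -130s^2 - 650s - 3250. Dividing through by -130 gives the monic gcd s^2 + 5s + 25.

s^2 + 5s + 25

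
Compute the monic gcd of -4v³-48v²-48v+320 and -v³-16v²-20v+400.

v+10

By polynomial division,
  -4v³-48v²-48v+320 = (4)(-v³-16v²-20v+400) + (16v²+32v-1280)
  -v³-16v²-20v+400 = (-(1/16)v-7/8)(16v²+32v-1280) + (-72v-720)
  16v²+32v-1280 = (-(2/9)v+16/9)(-72v-720) + (0)
Last nonzero remainder: -72v-720. Dividing through by -72 gives the monic gcd v+10.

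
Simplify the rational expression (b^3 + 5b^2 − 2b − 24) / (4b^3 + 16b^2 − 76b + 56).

Apply the Euclidean algorithm:
  b^3 + 5b^2 − 2b − 24 = (1/4)(4b^3 + 16b^2 − 76b + 56) + (b^2 + 17b − 38)
  4b^3 + 16b^2 − 76b + 56 = (4b − 52)(b^2 + 17b − 38) + (960b − 1920)
  b^2 + 17b − 38 = ((1/960)b + 19/960)(960b − 1920) + (0)
Last nonzero remainder: 960b − 1920. Dividing through by 960 gives the monic gcd b − 2.
Cancel b − 2 from numerator and denominator to get the reduced form.

(b^2 + 7b + 12)/(4b^2 + 24b − 28)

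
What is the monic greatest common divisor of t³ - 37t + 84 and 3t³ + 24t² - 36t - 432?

t - 4

Repeated division with remainder:
  t³ - 37t + 84 = (1/3)(3t³ + 24t² - 36t - 432) + (-8t² - 25t + 228)
  3t³ + 24t² - 36t - 432 = (-(3/8)t - 117/64)(-8t² - 25t + 228) + ((243/64)t - 243/16)
  -8t² - 25t + 228 = (-(512/243)t - 1216/81)((243/64)t - 243/16) + (0)
Last nonzero remainder: (243/64)t - 243/16. Dividing through by 243/64 gives the monic gcd t - 4.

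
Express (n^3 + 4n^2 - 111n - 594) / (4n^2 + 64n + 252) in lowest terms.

(n^2 - 5n - 66)/(4n + 28)

By polynomial division,
  n^3 + 4n^2 - 111n - 594 = ((1/4)n - 3)(4n^2 + 64n + 252) + (18n + 162)
  4n^2 + 64n + 252 = ((2/9)n + 14/9)(18n + 162) + (0)
Last nonzero remainder: 18n + 162. Dividing through by 18 gives the monic gcd n + 9.
Cancel n + 9 from numerator and denominator to get the reduced form.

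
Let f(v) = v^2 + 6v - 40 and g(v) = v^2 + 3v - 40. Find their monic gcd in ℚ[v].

1

By polynomial division,
  v^2 + 6v - 40 = (v^2 + 3v - 40) + (3v)
  v^2 + 3v - 40 = ((1/3)v + 1)(3v) + (-40)
  3v = (-(3/40)v)(-40) + (0)
The last nonzero remainder is the constant -40, so the polynomials are coprime and gcd = 1.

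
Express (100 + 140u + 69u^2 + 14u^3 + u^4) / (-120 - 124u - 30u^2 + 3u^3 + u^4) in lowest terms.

(5 + u)/(-6 + u)

Apply the Euclidean algorithm:
  u^4 + 14u^3 + 69u^2 + 140u + 100 = (u^4 + 3u^3 - 30u^2 - 124u - 120) + (11u^3 + 99u^2 + 264u + 220)
  u^4 + 3u^3 - 30u^2 - 124u - 120 = ((1/11)u - 6/11)(11u^3 + 99u^2 + 264u + 220) + (0)
Last nonzero remainder: 11u^3 + 99u^2 + 264u + 220. Dividing through by 11 gives the monic gcd u^3 + 9u^2 + 24u + 20.
Cancel u^3 + 9u^2 + 24u + 20 from numerator and denominator to get the reduced form.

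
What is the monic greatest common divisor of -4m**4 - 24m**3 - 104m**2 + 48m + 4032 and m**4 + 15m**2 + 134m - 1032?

m**2 + 2m - 24

By polynomial division,
  -4m**4 - 24m**3 - 104m**2 + 48m + 4032 = (-4)(m**4 + 15m**2 + 134m - 1032) + (-24m**3 - 44m**2 + 584m - 96)
  m**4 + 15m**2 + 134m - 1032 = (-(1/24)m + 11/144)(-24m**3 - 44m**2 + 584m - 96) + ((1537/36)m**2 + (1537/18)m - 3074/3)
  -24m**3 - 44m**2 + 584m - 96 = (-(864/1537)m + 144/1537)((1537/36)m**2 + (1537/18)m - 3074/3) + (0)
Last nonzero remainder: (1537/36)m**2 + (1537/18)m - 3074/3. Dividing through by 1537/36 gives the monic gcd m**2 + 2m - 24.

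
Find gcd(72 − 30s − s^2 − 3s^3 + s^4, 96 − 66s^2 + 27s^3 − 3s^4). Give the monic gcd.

8 − 6s + s^2

Apply the Euclidean algorithm:
  s^4 − 3s^3 − s^2 − 30s + 72 = (−1/3)(−3s^4 + 27s^3 − 66s^2 + 96) + (6s^3 − 23s^2 − 30s + 104)
  −3s^4 + 27s^3 − 66s^2 + 96 = (−(1/2)s + 31/12)(6s^3 − 23s^2 − 30s + 104) + (−(259/12)s^2 + (259/2)s − 518/3)
  6s^3 − 23s^2 − 30s + 104 = (−(72/259)s − 156/259)(−(259/12)s^2 + (259/2)s − 518/3) + (0)
Last nonzero remainder: −(259/12)s^2 + (259/2)s − 518/3. Dividing through by −259/12 gives the monic gcd s^2 − 6s + 8.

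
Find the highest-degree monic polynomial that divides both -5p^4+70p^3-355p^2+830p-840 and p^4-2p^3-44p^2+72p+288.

p^2-10p+24

Apply the Euclidean algorithm:
  -5p^4+70p^3-355p^2+830p-840 = (-5)(p^4-2p^3-44p^2+72p+288) + (60p^3-575p^2+1190p+600)
  p^4-2p^3-44p^2+72p+288 = ((1/60)p+91/720)(60p^3-575p^2+1190p+600) + ((1273/144)p^2-(6365/72)p+1273/6)
  60p^3-575p^2+1190p+600 = ((8640/1273)p+3600/1273)((1273/144)p^2-(6365/72)p+1273/6) + (0)
Last nonzero remainder: (1273/144)p^2-(6365/72)p+1273/6. Dividing through by 1273/144 gives the monic gcd p^2-10p+24.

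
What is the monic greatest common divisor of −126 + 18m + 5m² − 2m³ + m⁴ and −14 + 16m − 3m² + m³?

14 − 2m + m²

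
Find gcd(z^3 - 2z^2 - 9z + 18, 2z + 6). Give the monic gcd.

z + 3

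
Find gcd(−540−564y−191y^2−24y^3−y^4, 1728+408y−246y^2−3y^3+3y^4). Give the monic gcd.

18+11y+y^2

Euclidean algorithm in ℚ[y]:
  −y^4−24y^3−191y^2−564y−540 = (−1/3)(3y^4−3y^3−246y^2+408y+1728) + (−25y^3−273y^2−428y+36)
  3y^4−3y^3−246y^2+408y+1728 = (−(3/25)y+894/625)(−25y^3−273y^2−428y+36) + ((58212/625)y^2+(640332/625)y+1047816/625)
  −25y^3−273y^2−428y+36 = (−(15625/58212)y+625/29106)((58212/625)y^2+(640332/625)y+1047816/625) + (0)
Last nonzero remainder: (58212/625)y^2+(640332/625)y+1047816/625. Dividing through by 58212/625 gives the monic gcd y^2+11y+18.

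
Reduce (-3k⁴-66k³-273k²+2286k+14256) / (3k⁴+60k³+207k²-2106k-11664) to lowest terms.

(-k-11)/(k+9)

Euclidean algorithm in ℚ[k]:
  -3k⁴-66k³-273k²+2286k+14256 = (-1)(3k⁴+60k³+207k²-2106k-11664) + (-6k³-66k²+180k+2592)
  3k⁴+60k³+207k²-2106k-11664 = (-(1/2)k-9/2)(-6k³-66k²+180k+2592) + (0)
Last nonzero remainder: -6k³-66k²+180k+2592. Dividing through by -6 gives the monic gcd k³+11k²-30k-432.
Cancel k³+11k²-30k-432 from numerator and denominator to get the reduced form.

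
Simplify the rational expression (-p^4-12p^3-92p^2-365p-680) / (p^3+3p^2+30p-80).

(-p^2-7p-17)/(p-2)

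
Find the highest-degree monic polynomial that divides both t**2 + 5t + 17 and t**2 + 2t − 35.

Apply the Euclidean algorithm:
  t**2 + 5t + 17 = (t**2 + 2t − 35) + (3t + 52)
  t**2 + 2t − 35 = ((1/3)t − 46/9)(3t + 52) + (2077/9)
  3t + 52 = ((27/2077)t + 468/2077)(2077/9) + (0)
The last nonzero remainder is the constant 2077/9, so the polynomials are coprime and gcd = 1.

1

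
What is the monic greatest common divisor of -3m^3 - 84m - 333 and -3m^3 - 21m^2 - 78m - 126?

m + 3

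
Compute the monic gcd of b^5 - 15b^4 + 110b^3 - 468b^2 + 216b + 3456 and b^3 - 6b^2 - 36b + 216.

b^2 - 12b + 36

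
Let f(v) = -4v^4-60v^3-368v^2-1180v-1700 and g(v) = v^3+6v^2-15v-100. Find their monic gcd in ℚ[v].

By polynomial division,
  -4v^4-60v^3-368v^2-1180v-1700 = (-4v-36)(v^3+6v^2-15v-100) + (-212v^2-2120v-5300)
  v^3+6v^2-15v-100 = (-(1/212)v+1/53)(-212v^2-2120v-5300) + (0)
Last nonzero remainder: -212v^2-2120v-5300. Dividing through by -212 gives the monic gcd v^2+10v+25.

v^2+10v+25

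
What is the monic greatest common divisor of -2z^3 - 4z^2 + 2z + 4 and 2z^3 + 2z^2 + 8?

z + 2

Apply the Euclidean algorithm:
  -2z^3 - 4z^2 + 2z + 4 = (-1)(2z^3 + 2z^2 + 8) + (-2z^2 + 2z + 12)
  2z^3 + 2z^2 + 8 = (-z - 2)(-2z^2 + 2z + 12) + (16z + 32)
  -2z^2 + 2z + 12 = (-(1/8)z + 3/8)(16z + 32) + (0)
Last nonzero remainder: 16z + 32. Dividing through by 16 gives the monic gcd z + 2.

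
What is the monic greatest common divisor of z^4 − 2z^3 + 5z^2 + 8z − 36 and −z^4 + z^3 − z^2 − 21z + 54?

z^3 − 4z^2 + 13z − 18

Repeated division with remainder:
  z^4 − 2z^3 + 5z^2 + 8z − 36 = (−1)(−z^4 + z^3 − z^2 − 21z + 54) + (−z^3 + 4z^2 − 13z + 18)
  −z^4 + z^3 − z^2 − 21z + 54 = (z + 3)(−z^3 + 4z^2 − 13z + 18) + (0)
Last nonzero remainder: −z^3 + 4z^2 − 13z + 18. Dividing through by −1 gives the monic gcd z^3 − 4z^2 + 13z − 18.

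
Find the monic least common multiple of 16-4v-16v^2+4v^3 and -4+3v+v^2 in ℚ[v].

By polynomial division,
  4v^3-16v^2-4v+16 = (4v-28)(v^2+3v-4) + (96v-96)
  v^2+3v-4 = ((1/96)v+1/24)(96v-96) + (0)
Last nonzero remainder: 96v-96. Dividing through by 96 gives the monic gcd v-1.
Then lcm(f, g) = f·g / gcd(f, g); expanding and making the result monic gives the answer.

16-17v^2+v^4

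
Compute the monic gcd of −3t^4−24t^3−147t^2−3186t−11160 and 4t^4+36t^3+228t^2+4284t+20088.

Apply the Euclidean algorithm:
  −3t^4−24t^3−147t^2−3186t−11160 = (−3/4)(4t^4+36t^3+228t^2+4284t+20088) + (3t^3+24t^2+27t+3906)
  4t^4+36t^3+228t^2+4284t+20088 = ((4/3)t+4/3)(3t^3+24t^2+27t+3906) + (160t^2−960t+14880)
  3t^3+24t^2+27t+3906 = ((3/160)t+21/80)(160t^2−960t+14880) + (0)
Last nonzero remainder: 160t^2−960t+14880. Dividing through by 160 gives the monic gcd t^2−6t+93.

t^2−6t+93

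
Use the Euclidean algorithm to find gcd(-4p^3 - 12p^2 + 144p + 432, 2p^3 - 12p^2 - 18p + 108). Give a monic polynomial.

p^2 - 3p - 18

Repeated division with remainder:
  -4p^3 - 12p^2 + 144p + 432 = (-2)(2p^3 - 12p^2 - 18p + 108) + (-36p^2 + 108p + 648)
  2p^3 - 12p^2 - 18p + 108 = (-(1/18)p + 1/6)(-36p^2 + 108p + 648) + (0)
Last nonzero remainder: -36p^2 + 108p + 648. Dividing through by -36 gives the monic gcd p^2 - 3p - 18.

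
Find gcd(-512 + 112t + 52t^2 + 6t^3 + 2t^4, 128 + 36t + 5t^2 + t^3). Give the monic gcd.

128 + 36t + 5t^2 + t^3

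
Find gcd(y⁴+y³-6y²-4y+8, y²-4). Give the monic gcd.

Repeated division with remainder:
  y⁴+y³-6y²-4y+8 = (y²+y-2)(y²-4) + (0)
The last nonzero remainder y²-4 is already monic.

y²-4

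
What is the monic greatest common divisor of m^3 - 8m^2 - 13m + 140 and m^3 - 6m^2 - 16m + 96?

By polynomial division,
  m^3 - 8m^2 - 13m + 140 = (m^3 - 6m^2 - 16m + 96) + (-2m^2 + 3m + 44)
  m^3 - 6m^2 - 16m + 96 = (-(1/2)m + 9/4)(-2m^2 + 3m + 44) + (-(3/4)m - 3)
  -2m^2 + 3m + 44 = ((8/3)m - 44/3)(-(3/4)m - 3) + (0)
Last nonzero remainder: -(3/4)m - 3. Dividing through by -3/4 gives the monic gcd m + 4.

m + 4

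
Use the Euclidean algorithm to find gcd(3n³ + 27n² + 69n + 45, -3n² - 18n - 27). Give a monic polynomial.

n + 3

Euclidean algorithm in ℚ[n]:
  3n³ + 27n² + 69n + 45 = (-n - 3)(-3n² - 18n - 27) + (-12n - 36)
  -3n² - 18n - 27 = ((1/4)n + 3/4)(-12n - 36) + (0)
Last nonzero remainder: -12n - 36. Dividing through by -12 gives the monic gcd n + 3.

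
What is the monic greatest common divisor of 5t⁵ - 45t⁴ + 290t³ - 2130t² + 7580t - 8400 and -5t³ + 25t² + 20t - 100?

By polynomial division,
  5t⁵ - 45t⁴ + 290t³ - 2130t² + 7580t - 8400 = (-t² + 4t - 42)(-5t³ + 25t² + 20t - 100) + (-1260t² + 8820t - 12600)
  -5t³ + 25t² + 20t - 100 = ((1/252)t + 1/126)(-1260t² + 8820t - 12600) + (0)
Last nonzero remainder: -1260t² + 8820t - 12600. Dividing through by -1260 gives the monic gcd t² - 7t + 10.

t² - 7t + 10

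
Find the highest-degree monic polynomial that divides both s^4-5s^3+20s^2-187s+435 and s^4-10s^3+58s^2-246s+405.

By polynomial division,
  s^4-5s^3+20s^2-187s+435 = (s^4-10s^3+58s^2-246s+405) + (5s^3-38s^2+59s+30)
  s^4-10s^3+58s^2-246s+405 = ((1/5)s-12/25)(5s^3-38s^2+59s+30) + ((699/25)s^2-(5592/25)s+2097/5)
  5s^3-38s^2+59s+30 = ((125/699)s+50/699)((699/25)s^2-(5592/25)s+2097/5) + (0)
Last nonzero remainder: (699/25)s^2-(5592/25)s+2097/5. Dividing through by 699/25 gives the monic gcd s^2-8s+15.

s^2-8s+15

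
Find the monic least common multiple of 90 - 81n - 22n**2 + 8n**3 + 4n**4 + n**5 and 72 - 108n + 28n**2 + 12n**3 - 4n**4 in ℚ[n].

-270 + 333n - 15n**2 - 46n**3 - 4n**4 + n**5 + n**6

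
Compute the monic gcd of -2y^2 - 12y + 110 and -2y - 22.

Euclidean algorithm in ℚ[y]:
  -2y^2 - 12y + 110 = (y - 5)(-2y - 22) + (0)
Last nonzero remainder: -2y - 22. Dividing through by -2 gives the monic gcd y + 11.

y + 11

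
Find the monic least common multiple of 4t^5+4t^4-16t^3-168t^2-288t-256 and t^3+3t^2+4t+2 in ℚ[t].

t^6+2t^5-3t^4-46t^3-114t^2-136t-64

By polynomial division,
  4t^5+4t^4-16t^3-168t^2-288t-256 = (4t^2-8t-8)(t^3+3t^2+4t+2) + (-120t^2-240t-240)
  t^3+3t^2+4t+2 = (-(1/120)t-1/120)(-120t^2-240t-240) + (0)
Last nonzero remainder: -120t^2-240t-240. Dividing through by -120 gives the monic gcd t^2+2t+2.
Then lcm(f, g) = f·g / gcd(f, g); expanding and making the result monic gives the answer.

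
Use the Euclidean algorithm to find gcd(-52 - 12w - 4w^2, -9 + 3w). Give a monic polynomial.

1

By polynomial division,
  -4w^2 - 12w - 52 = (-(4/3)w - 8)(3w - 9) + (-124)
  3w - 9 = (-(3/124)w + 9/124)(-124) + (0)
The last nonzero remainder is the constant -124, so the polynomials are coprime and gcd = 1.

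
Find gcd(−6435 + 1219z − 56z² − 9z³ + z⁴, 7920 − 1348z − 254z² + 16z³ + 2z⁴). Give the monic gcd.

−99 + 2z + z²

Repeated division with remainder:
  z⁴ − 9z³ − 56z² + 1219z − 6435 = (1/2)(2z⁴ + 16z³ − 254z² − 1348z + 7920) + (−17z³ + 71z² + 1893z − 10395)
  2z⁴ + 16z³ − 254z² − 1348z + 7920 = (−(2/17)z − 414/289)(−17z³ + 71z² + 1893z − 10395) + ((20350/289)z² + (40700/289)z − 2014650/289)
  −17z³ + 71z² + 1893z − 10395 = (−(4913/20350)z + 6069/4070)((20350/289)z² + (40700/289)z − 2014650/289) + (0)
Last nonzero remainder: (20350/289)z² + (40700/289)z − 2014650/289. Dividing through by 20350/289 gives the monic gcd z² + 2z − 99.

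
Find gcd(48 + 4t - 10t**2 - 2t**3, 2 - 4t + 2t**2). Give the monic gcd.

By polynomial division,
  -2t**3 - 10t**2 + 4t + 48 = (-t - 7)(2t**2 - 4t + 2) + (-22t + 62)
  2t**2 - 4t + 2 = (-(1/11)t - 9/121)(-22t + 62) + (800/121)
  -22t + 62 = (-(1331/400)t + 3751/400)(800/121) + (0)
The last nonzero remainder is the constant 800/121, so the polynomials are coprime and gcd = 1.

1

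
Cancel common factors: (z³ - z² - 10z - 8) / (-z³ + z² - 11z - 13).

(-z² + 2z + 8)/(z² - 2z + 13)

Repeated division with remainder:
  z³ - z² - 10z - 8 = (-1)(-z³ + z² - 11z - 13) + (-21z - 21)
  -z³ + z² - 11z - 13 = ((1/21)z² - (2/21)z + 13/21)(-21z - 21) + (0)
Last nonzero remainder: -21z - 21. Dividing through by -21 gives the monic gcd z + 1.
Cancel z + 1 from numerator and denominator to get the reduced form.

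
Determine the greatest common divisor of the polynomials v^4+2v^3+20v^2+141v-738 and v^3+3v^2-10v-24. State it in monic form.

v-3

By polynomial division,
  v^4+2v^3+20v^2+141v-738 = (v-1)(v^3+3v^2-10v-24) + (33v^2+155v-762)
  v^3+3v^2-10v-24 = ((1/33)v-56/1089)(33v^2+155v-762) + ((22936/1089)v-22936/363)
  33v^2+155v-762 = ((35937/22936)v+138303/11468)((22936/1089)v-22936/363) + (0)
Last nonzero remainder: (22936/1089)v-22936/363. Dividing through by 22936/1089 gives the monic gcd v-3.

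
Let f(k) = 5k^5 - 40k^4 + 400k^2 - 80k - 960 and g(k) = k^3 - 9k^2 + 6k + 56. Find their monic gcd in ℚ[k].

Repeated division with remainder:
  5k^5 - 40k^4 + 400k^2 - 80k - 960 = (5k^2 + 5k + 15)(k^3 - 9k^2 + 6k + 56) + (225k^2 - 450k - 1800)
  k^3 - 9k^2 + 6k + 56 = ((1/225)k - 7/225)(225k^2 - 450k - 1800) + (0)
Last nonzero remainder: 225k^2 - 450k - 1800. Dividing through by 225 gives the monic gcd k^2 - 2k - 8.

k^2 - 2k - 8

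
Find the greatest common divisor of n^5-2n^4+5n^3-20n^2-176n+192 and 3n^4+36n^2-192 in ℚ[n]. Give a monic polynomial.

Euclidean algorithm in ℚ[n]:
  n^5-2n^4+5n^3-20n^2-176n+192 = ((1/3)n-2/3)(3n^4+36n^2-192) + (-7n^3+4n^2-112n+64)
  3n^4+36n^2-192 = (-(3/7)n-12/49)(-7n^3+4n^2-112n+64) + (-(540/49)n^2-8640/49)
  -7n^3+4n^2-112n+64 = ((343/540)n-49/135)(-(540/49)n^2-8640/49) + (0)
Last nonzero remainder: -(540/49)n^2-8640/49. Dividing through by -540/49 gives the monic gcd n^2+16.

n^2+16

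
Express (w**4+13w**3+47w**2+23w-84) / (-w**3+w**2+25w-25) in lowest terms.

Euclidean algorithm in ℚ[w]:
  w**4+13w**3+47w**2+23w-84 = (-w-14)(-w**3+w**2+25w-25) + (86w**2+348w-434)
  -w**3+w**2+25w-25 = (-(1/86)w+217/3698)(86w**2+348w-434) + (-(864/1849)w+864/1849)
  86w**2+348w-434 = (-(79507/432)w-401233/432)(-(864/1849)w+864/1849) + (0)
Last nonzero remainder: -(864/1849)w+864/1849. Dividing through by -864/1849 gives the monic gcd w-1.
Cancel w-1 from numerator and denominator to get the reduced form.

(-w**3-14w**2-61w-84)/(w**2-25)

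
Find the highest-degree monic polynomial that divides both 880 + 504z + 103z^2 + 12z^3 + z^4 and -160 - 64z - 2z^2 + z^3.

Euclidean algorithm in ℚ[z]:
  z^4 + 12z^3 + 103z^2 + 504z + 880 = (z + 14)(z^3 - 2z^2 - 64z - 160) + (195z^2 + 1560z + 3120)
  z^3 - 2z^2 - 64z - 160 = ((1/195)z - 2/39)(195z^2 + 1560z + 3120) + (0)
Last nonzero remainder: 195z^2 + 1560z + 3120. Dividing through by 195 gives the monic gcd z^2 + 8z + 16.

16 + 8z + z^2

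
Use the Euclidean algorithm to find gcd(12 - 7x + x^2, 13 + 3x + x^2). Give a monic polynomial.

Euclidean algorithm in ℚ[x]:
  x^2 - 7x + 12 = (x^2 + 3x + 13) + (-10x - 1)
  x^2 + 3x + 13 = (-(1/10)x - 29/100)(-10x - 1) + (1271/100)
  -10x - 1 = (-(1000/1271)x - 100/1271)(1271/100) + (0)
The last nonzero remainder is the constant 1271/100, so the polynomials are coprime and gcd = 1.

1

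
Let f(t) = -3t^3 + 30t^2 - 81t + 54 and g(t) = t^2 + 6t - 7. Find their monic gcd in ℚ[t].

t - 1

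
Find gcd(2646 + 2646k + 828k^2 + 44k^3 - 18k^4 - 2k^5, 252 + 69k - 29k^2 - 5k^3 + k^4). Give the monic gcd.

-63 - 33k - k^2 + k^3

Apply the Euclidean algorithm:
  -2k^5 - 18k^4 + 44k^3 + 828k^2 + 2646k + 2646 = (-2k - 28)(k^4 - 5k^3 - 29k^2 + 69k + 252) + (-154k^3 + 154k^2 + 5082k + 9702)
  k^4 - 5k^3 - 29k^2 + 69k + 252 = (-(1/154)k + 2/77)(-154k^3 + 154k^2 + 5082k + 9702) + (0)
Last nonzero remainder: -154k^3 + 154k^2 + 5082k + 9702. Dividing through by -154 gives the monic gcd k^3 - k^2 - 33k - 63.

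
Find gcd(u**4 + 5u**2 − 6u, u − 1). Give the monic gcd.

u − 1

Apply the Euclidean algorithm:
  u**4 + 5u**2 − 6u = (u**3 + u**2 + 6u)(u − 1) + (0)
The last nonzero remainder u − 1 is already monic.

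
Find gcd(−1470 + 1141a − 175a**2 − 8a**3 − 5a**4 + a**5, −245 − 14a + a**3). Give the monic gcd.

Euclidean algorithm in ℚ[a]:
  a**5 − 5a**4 − 8a**3 − 175a**2 + 1141a − 1470 = (a**2 − 5a + 6)(a**3 − 14a − 245) + (0)
The last nonzero remainder a**3 − 14a − 245 is already monic.

−245 − 14a + a**3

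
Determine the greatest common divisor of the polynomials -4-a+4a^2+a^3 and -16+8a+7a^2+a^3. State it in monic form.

-4+3a+a^2

By polynomial division,
  a^3+4a^2-a-4 = (a^3+7a^2+8a-16) + (-3a^2-9a+12)
  a^3+7a^2+8a-16 = (-(1/3)a-4/3)(-3a^2-9a+12) + (0)
Last nonzero remainder: -3a^2-9a+12. Dividing through by -3 gives the monic gcd a^2+3a-4.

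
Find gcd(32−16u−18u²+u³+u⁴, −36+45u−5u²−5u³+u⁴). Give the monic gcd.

4−5u+u²

Apply the Euclidean algorithm:
  u⁴+u³−18u²−16u+32 = (u⁴−5u³−5u²+45u−36) + (6u³−13u²−61u+68)
  u⁴−5u³−5u²+45u−36 = ((1/6)u−17/36)(6u³−13u²−61u+68) + (−(35/36)u²+(175/36)u−35/9)
  6u³−13u²−61u+68 = (−(216/35)u−612/35)(−(35/36)u²+(175/36)u−35/9) + (0)
Last nonzero remainder: −(35/36)u²+(175/36)u−35/9. Dividing through by −35/36 gives the monic gcd u²−5u+4.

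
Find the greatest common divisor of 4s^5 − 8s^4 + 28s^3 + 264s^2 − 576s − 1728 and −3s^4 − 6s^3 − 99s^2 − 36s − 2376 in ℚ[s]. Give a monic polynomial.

Euclidean algorithm in ℚ[s]:
  4s^5 − 8s^4 + 28s^3 + 264s^2 − 576s − 1728 = (−(4/3)s + 16/3)(−3s^4 − 6s^3 − 99s^2 − 36s − 2376) + (−72s^3 + 744s^2 − 3552s + 10944)
  −3s^4 − 6s^3 − 99s^2 − 36s − 2376 = ((1/24)s + 37/72)(−72s^3 + 744s^2 − 3552s + 10944) + (−(1000/3)s^2 + (4000/3)s − 8000)
  −72s^3 + 744s^2 − 3552s + 10944 = ((27/125)s − 171/125)(−(1000/3)s^2 + (4000/3)s − 8000) + (0)
Last nonzero remainder: −(1000/3)s^2 + (4000/3)s − 8000. Dividing through by −1000/3 gives the monic gcd s^2 − 4s + 24.

s^2 − 4s + 24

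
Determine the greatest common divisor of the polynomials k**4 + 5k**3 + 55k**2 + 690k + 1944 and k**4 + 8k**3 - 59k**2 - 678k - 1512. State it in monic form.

Euclidean algorithm in ℚ[k]:
  k**4 + 5k**3 + 55k**2 + 690k + 1944 = (k**4 + 8k**3 - 59k**2 - 678k - 1512) + (-3k**3 + 114k**2 + 1368k + 3456)
  k**4 + 8k**3 - 59k**2 - 678k - 1512 = (-(1/3)k - 46/3)(-3k**3 + 114k**2 + 1368k + 3456) + (2145k**2 + 21450k + 51480)
  -3k**3 + 114k**2 + 1368k + 3456 = (-(1/715)k + 48/715)(2145k**2 + 21450k + 51480) + (0)
Last nonzero remainder: 2145k**2 + 21450k + 51480. Dividing through by 2145 gives the monic gcd k**2 + 10k + 24.

k**2 + 10k + 24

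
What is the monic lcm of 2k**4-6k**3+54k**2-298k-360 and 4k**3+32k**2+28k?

k**6+4k**5+6k**4+40k**3-1223k**2-1260k

Apply the Euclidean algorithm:
  2k**4-6k**3+54k**2-298k-360 = ((1/2)k-11/2)(4k**3+32k**2+28k) + (216k**2-144k-360)
  4k**3+32k**2+28k = ((1/54)k+13/81)(216k**2-144k-360) + ((520/9)k+520/9)
  216k**2-144k-360 = ((243/65)k-81/13)((520/9)k+520/9) + (0)
Last nonzero remainder: (520/9)k+520/9. Dividing through by 520/9 gives the monic gcd k+1.
Then lcm(f, g) = f·g / gcd(f, g); expanding and making the result monic gives the answer.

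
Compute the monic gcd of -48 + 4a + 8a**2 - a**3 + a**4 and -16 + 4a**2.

-4 + a**2

Apply the Euclidean algorithm:
  a**4 - a**3 + 8a**2 + 4a - 48 = ((1/4)a**2 - (1/4)a + 3)(4a**2 - 16) + (0)
Last nonzero remainder: 4a**2 - 16. Dividing through by 4 gives the monic gcd a**2 - 4.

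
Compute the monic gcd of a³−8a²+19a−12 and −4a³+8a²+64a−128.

a−4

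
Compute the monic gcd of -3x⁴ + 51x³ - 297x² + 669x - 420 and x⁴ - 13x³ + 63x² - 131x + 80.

x² - 6x + 5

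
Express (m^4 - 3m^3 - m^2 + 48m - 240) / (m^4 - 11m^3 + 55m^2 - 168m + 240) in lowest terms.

(m + 4)/(m - 4)

Repeated division with remainder:
  m^4 - 3m^3 - m^2 + 48m - 240 = (m^4 - 11m^3 + 55m^2 - 168m + 240) + (8m^3 - 56m^2 + 216m - 480)
  m^4 - 11m^3 + 55m^2 - 168m + 240 = ((1/8)m - 1/2)(8m^3 - 56m^2 + 216m - 480) + (0)
Last nonzero remainder: 8m^3 - 56m^2 + 216m - 480. Dividing through by 8 gives the monic gcd m^3 - 7m^2 + 27m - 60.
Cancel m^3 - 7m^2 + 27m - 60 from numerator and denominator to get the reduced form.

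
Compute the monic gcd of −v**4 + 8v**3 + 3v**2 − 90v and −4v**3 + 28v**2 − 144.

v − 6

By polynomial division,
  −v**4 + 8v**3 + 3v**2 − 90v = ((1/4)v − 1/4)(−4v**3 + 28v**2 − 144) + (10v**2 − 54v − 36)
  −4v**3 + 28v**2 − 144 = (−(2/5)v + 16/25)(10v**2 − 54v − 36) + ((504/25)v − 3024/25)
  10v**2 − 54v − 36 = ((125/252)v + 25/84)((504/25)v − 3024/25) + (0)
Last nonzero remainder: (504/25)v − 3024/25. Dividing through by 504/25 gives the monic gcd v − 6.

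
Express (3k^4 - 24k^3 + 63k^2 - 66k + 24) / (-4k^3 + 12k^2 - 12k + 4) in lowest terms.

Euclidean algorithm in ℚ[k]:
  3k^4 - 24k^3 + 63k^2 - 66k + 24 = (-(3/4)k + 15/4)(-4k^3 + 12k^2 - 12k + 4) + (9k^2 - 18k + 9)
  -4k^3 + 12k^2 - 12k + 4 = (-(4/9)k + 4/9)(9k^2 - 18k + 9) + (0)
Last nonzero remainder: 9k^2 - 18k + 9. Dividing through by 9 gives the monic gcd k^2 - 2k + 1.
Cancel k^2 - 2k + 1 from numerator and denominator to get the reduced form.

(-3k^2 + 18k - 24)/(4k - 4)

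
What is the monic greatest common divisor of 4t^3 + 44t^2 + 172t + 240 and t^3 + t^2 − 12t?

t + 4

By polynomial division,
  4t^3 + 44t^2 + 172t + 240 = (4)(t^3 + t^2 − 12t) + (40t^2 + 220t + 240)
  t^3 + t^2 − 12t = ((1/40)t − 9/80)(40t^2 + 220t + 240) + ((27/4)t + 27)
  40t^2 + 220t + 240 = ((160/27)t + 80/9)((27/4)t + 27) + (0)
Last nonzero remainder: (27/4)t + 27. Dividing through by 27/4 gives the monic gcd t + 4.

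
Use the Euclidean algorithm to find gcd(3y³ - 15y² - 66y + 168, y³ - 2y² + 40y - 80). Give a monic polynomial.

y - 2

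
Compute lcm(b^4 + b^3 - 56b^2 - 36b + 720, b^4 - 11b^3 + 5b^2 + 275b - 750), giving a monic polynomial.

By polynomial division,
  b^4 + b^3 - 56b^2 - 36b + 720 = (b^4 - 11b^3 + 5b^2 + 275b - 750) + (12b^3 - 61b^2 - 311b + 1470)
  b^4 - 11b^3 + 5b^2 + 275b - 750 = ((1/12)b - 71/144)(12b^3 - 61b^2 - 311b + 1470) + ((121/144)b^2 - (121/144)b - 605/24)
  12b^3 - 61b^2 - 311b + 1470 = ((1728/121)b - 7056/121)((121/144)b^2 - (121/144)b - 605/24) + (0)
Last nonzero remainder: (121/144)b^2 - (121/144)b - 605/24. Dividing through by 121/144 gives the monic gcd b^2 - b - 30.
Then lcm(f, g) = f·g / gcd(f, g); expanding and making the result monic gives the answer.

b^6 - 9b^5 - 41b^4 + 549b^3 - 320b^2 - 8100b + 18000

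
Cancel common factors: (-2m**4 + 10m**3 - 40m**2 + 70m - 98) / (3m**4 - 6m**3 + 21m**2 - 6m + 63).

(-2m**2 + 4m - 14)/(3m**2 + 3m + 9)

By polynomial division,
  -2m**4 + 10m**3 - 40m**2 + 70m - 98 = (-2/3)(3m**4 - 6m**3 + 21m**2 - 6m + 63) + (6m**3 - 26m**2 + 66m - 56)
  3m**4 - 6m**3 + 21m**2 - 6m + 63 = ((1/2)m + 7/6)(6m**3 - 26m**2 + 66m - 56) + ((55/3)m**2 - 55m + 385/3)
  6m**3 - 26m**2 + 66m - 56 = ((18/55)m - 24/55)((55/3)m**2 - 55m + 385/3) + (0)
Last nonzero remainder: (55/3)m**2 - 55m + 385/3. Dividing through by 55/3 gives the monic gcd m**2 - 3m + 7.
Cancel m**2 - 3m + 7 from numerator and denominator to get the reduced form.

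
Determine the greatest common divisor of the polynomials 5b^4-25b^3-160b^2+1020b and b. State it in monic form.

By polynomial division,
  5b^4-25b^3-160b^2+1020b = (5b^3-25b^2-160b+1020)(b) + (0)
The last nonzero remainder b is already monic.

b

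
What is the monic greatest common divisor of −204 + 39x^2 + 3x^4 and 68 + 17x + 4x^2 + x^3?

17 + x^2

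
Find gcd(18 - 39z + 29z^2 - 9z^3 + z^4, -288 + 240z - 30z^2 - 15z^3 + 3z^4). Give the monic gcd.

6 - 5z + z^2

By polynomial division,
  z^4 - 9z^3 + 29z^2 - 39z + 18 = (1/3)(3z^4 - 15z^3 - 30z^2 + 240z - 288) + (-4z^3 + 39z^2 - 119z + 114)
  3z^4 - 15z^3 - 30z^2 + 240z - 288 = (-(3/4)z - 57/16)(-4z^3 + 39z^2 - 119z + 114) + ((315/16)z^2 - (1575/16)z + 945/8)
  -4z^3 + 39z^2 - 119z + 114 = (-(64/315)z + 304/315)((315/16)z^2 - (1575/16)z + 945/8) + (0)
Last nonzero remainder: (315/16)z^2 - (1575/16)z + 945/8. Dividing through by 315/16 gives the monic gcd z^2 - 5z + 6.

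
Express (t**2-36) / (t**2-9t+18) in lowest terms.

(t+6)/(t-3)

Repeated division with remainder:
  t**2-36 = (t**2-9t+18) + (9t-54)
  t**2-9t+18 = ((1/9)t-1/3)(9t-54) + (0)
Last nonzero remainder: 9t-54. Dividing through by 9 gives the monic gcd t-6.
Cancel t-6 from numerator and denominator to get the reduced form.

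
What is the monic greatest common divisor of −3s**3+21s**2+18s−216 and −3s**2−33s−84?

Euclidean algorithm in ℚ[s]:
  −3s**3+21s**2+18s−216 = (s−18)(−3s**2−33s−84) + (−492s−1728)
  −3s**2−33s−84 = ((1/164)s+307/6724)(−492s−1728) + (−8580/1681)
  −492s−1728 = ((68921/715)s+242064/715)(−8580/1681) + (0)
The last nonzero remainder is the constant −8580/1681, so the polynomials are coprime and gcd = 1.

1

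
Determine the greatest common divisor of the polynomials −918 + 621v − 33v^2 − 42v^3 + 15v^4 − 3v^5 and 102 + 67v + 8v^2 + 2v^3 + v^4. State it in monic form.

51 + 8v + v^3

Repeated division with remainder:
  −3v^5 + 15v^4 − 42v^3 − 33v^2 + 621v − 918 = (−3v + 21)(v^4 + 2v^3 + 8v^2 + 67v + 102) + (−60v^3 − 480v − 3060)
  v^4 + 2v^3 + 8v^2 + 67v + 102 = (−(1/60)v − 1/30)(−60v^3 − 480v − 3060) + (0)
Last nonzero remainder: −60v^3 − 480v − 3060. Dividing through by −60 gives the monic gcd v^3 + 8v + 51.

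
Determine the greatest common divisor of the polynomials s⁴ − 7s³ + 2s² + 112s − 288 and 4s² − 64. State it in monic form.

By polynomial division,
  s⁴ − 7s³ + 2s² + 112s − 288 = ((1/4)s² − (7/4)s + 9/2)(4s² − 64) + (0)
Last nonzero remainder: 4s² − 64. Dividing through by 4 gives the monic gcd s² − 16.

s² − 16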